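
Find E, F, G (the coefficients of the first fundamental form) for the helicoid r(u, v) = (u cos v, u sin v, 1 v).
E = 1;  F = 0;  G = u^2 + 1

Compute partials: r_u = (cos(v), sin(v), 0), r_v = (-u*sin(v), u*cos(v), 1). Then
  E = r_u · r_u = 1,
  F = r_u · r_v = 0,
  G = r_v · r_v = u^2 + 1.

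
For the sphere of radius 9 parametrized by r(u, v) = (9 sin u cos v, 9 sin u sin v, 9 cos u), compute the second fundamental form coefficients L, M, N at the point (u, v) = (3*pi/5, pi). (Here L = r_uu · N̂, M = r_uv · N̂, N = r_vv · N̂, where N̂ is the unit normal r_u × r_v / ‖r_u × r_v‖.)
L = -9;  M = 0;  N = -45/8 - 9*sqrt(5)/8

Compute the unit normal N̂(u, v) = (sin(u)^2*cos(v)/Abs(sin(u)), sin(u)^2*sin(v)/Abs(sin(u)), sin(2*u)/(2*Abs(sin(u)))), and the second partials r_uu, r_uv, r_vv. Take dot products:
  L(u, v) = r_uu · N̂ = -9*sin(u)/Abs(sin(u)),
  M(u, v) = r_uv · N̂ = 0,
  N(u, v) = r_vv · N̂ = -9*sin(u)^3/Abs(sin(u)).
Evaluating at (u, v) = (3*pi/5, pi):
  L = -9, M = 0, N = -45/8 - 9*sqrt(5)/8.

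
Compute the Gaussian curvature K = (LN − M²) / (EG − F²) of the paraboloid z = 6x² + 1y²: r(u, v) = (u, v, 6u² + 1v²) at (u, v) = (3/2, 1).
K = 24/108241

Coefficients of the first fundamental form: E = 144*u^2 + 1, F = 24*u*v, G = 4*v^2 + 1.
Coefficients of the second fundamental form: L = 12/sqrt(144*u^2 + 4*v^2 + 1), M = 0, N = 2/sqrt(144*u^2 + 4*v^2 + 1).
Assemble K = (LN − M²)/(EG − F²) = 24/(20736*u^4 + 1152*u^2*v^2 + 288*u^2 + 16*v^4 + 8*v^2 + 1). At (u, v) = (3/2, 1): K = 24/108241.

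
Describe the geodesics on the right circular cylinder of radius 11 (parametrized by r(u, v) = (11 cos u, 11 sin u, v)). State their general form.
The cylinder is flat (K = 0) and locally isometric to the plane via the development (u, v) ↦ (11 u, v). Geodesics are the pre-images of straight lines: circles (v constant), vertical lines (u constant), and helices (v = c · u + d) for constants c, d.

A right cylinder has E = 11², F = 0, G = 1, so EG − F² = 11², and L = −11, M = N = 0, giving K = (LN − M²)/(EG − F²) = 0 everywhere. A flat surface is locally isometric to the Euclidean plane via the map (u, v) ↦ (11 u, v). Straight lines in the (x̃, ỹ) plane pull back to: (a) horizontal circles (v = const), (b) vertical generators (u = const), and (c) helices (11 u tan θ = v, i.e. v = c · u + d).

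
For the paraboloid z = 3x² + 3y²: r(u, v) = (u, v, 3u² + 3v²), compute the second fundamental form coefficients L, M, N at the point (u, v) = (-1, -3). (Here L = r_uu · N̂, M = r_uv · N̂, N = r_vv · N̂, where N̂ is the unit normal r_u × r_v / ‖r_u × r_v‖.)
L = 6/19;  M = 0;  N = 6/19

Compute the unit normal N̂(u, v) = (-6*u/sqrt(36*u^2 + 36*v^2 + 1), -6*v/sqrt(36*u^2 + 36*v^2 + 1), 1/sqrt(36*u^2 + 36*v^2 + 1)), and the second partials r_uu, r_uv, r_vv. Take dot products:
  L(u, v) = r_uu · N̂ = 6/sqrt(36*u^2 + 36*v^2 + 1),
  M(u, v) = r_uv · N̂ = 0,
  N(u, v) = r_vv · N̂ = 6/sqrt(36*u^2 + 36*v^2 + 1).
Evaluating at (u, v) = (-1, -3):
  L = 6/19, M = 0, N = 6/19.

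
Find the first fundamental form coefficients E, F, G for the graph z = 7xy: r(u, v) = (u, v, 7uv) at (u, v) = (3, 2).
E = 197;  F = 294;  G = 442

Partials: r_u = (1, 0, 7*v), r_v = (0, 1, 7*u). As functions of (u, v):
  E = r_u · r_u = 49*v^2 + 1,
  F = r_u · r_v = 49*u*v,
  G = r_v · r_v = 49*u^2 + 1.
Evaluating at (u, v) = (3, 2): E = 197, F = 294, G = 442.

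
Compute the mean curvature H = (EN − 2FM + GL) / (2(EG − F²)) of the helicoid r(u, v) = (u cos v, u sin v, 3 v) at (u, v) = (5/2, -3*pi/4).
H = 0

With E = 1, F = 0, G = u^2 + 9, L = 0, M = -3/sqrt(u^2 + 9), N = 0, assemble
  H = (EN − 2FM + GL) / (2(EG − F²)) = 0.
At (u, v) = (5/2, -3*pi/4): H = 0.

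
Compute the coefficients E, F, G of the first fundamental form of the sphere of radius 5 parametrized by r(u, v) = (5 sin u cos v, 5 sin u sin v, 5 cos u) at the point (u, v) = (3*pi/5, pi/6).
E = 25;  F = 0;  G = 25*sqrt(5)/8 + 125/8

Partials: r_u = (5*cos(u)*cos(v), 5*sin(v)*cos(u), -5*sin(u)), r_v = (-5*sin(u)*sin(v), 5*sin(u)*cos(v), 0). As functions of (u, v):
  E = r_u · r_u = 25,
  F = r_u · r_v = 0,
  G = r_v · r_v = 25*sin(u)^2.
Evaluating at (u, v) = (3*pi/5, pi/6): E = 25, F = 0, G = 25*sqrt(5)/8 + 125/8.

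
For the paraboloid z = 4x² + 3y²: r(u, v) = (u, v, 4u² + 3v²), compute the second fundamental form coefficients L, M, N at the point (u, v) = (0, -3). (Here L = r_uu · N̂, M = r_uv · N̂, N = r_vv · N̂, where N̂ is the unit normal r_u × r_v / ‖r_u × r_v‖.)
L = 8*sqrt(13)/65;  M = 0;  N = 6*sqrt(13)/65

Compute the unit normal N̂(u, v) = (-8*u/sqrt(64*u^2 + 36*v^2 + 1), -6*v/sqrt(64*u^2 + 36*v^2 + 1), 1/sqrt(64*u^2 + 36*v^2 + 1)), and the second partials r_uu, r_uv, r_vv. Take dot products:
  L(u, v) = r_uu · N̂ = 8/sqrt(64*u^2 + 36*v^2 + 1),
  M(u, v) = r_uv · N̂ = 0,
  N(u, v) = r_vv · N̂ = 6/sqrt(64*u^2 + 36*v^2 + 1).
Evaluating at (u, v) = (0, -3):
  L = 8*sqrt(13)/65, M = 0, N = 6*sqrt(13)/65.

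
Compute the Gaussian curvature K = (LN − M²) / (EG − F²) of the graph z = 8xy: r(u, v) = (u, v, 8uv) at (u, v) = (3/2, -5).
K = -64/3045025

Coefficients of the first fundamental form: E = 64*v^2 + 1, F = 64*u*v, G = 64*u^2 + 1.
Coefficients of the second fundamental form: L = 0, M = 8/sqrt(64*u^2 + 64*v^2 + 1), N = 0.
Assemble K = (LN − M²)/(EG − F²) = -64/(4096*u^4 + 8192*u^2*v^2 + 128*u^2 + 4096*v^4 + 128*v^2 + 1). At (u, v) = (3/2, -5): K = -64/3045025.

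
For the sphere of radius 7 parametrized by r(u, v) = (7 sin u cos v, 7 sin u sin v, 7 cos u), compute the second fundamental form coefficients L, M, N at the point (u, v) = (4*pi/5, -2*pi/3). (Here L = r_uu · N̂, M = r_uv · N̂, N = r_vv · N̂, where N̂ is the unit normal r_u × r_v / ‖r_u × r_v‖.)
L = -7;  M = 0;  N = -35/8 + 7*sqrt(5)/8

Compute the unit normal N̂(u, v) = (sin(u)^2*cos(v)/Abs(sin(u)), sin(u)^2*sin(v)/Abs(sin(u)), sin(2*u)/(2*Abs(sin(u)))), and the second partials r_uu, r_uv, r_vv. Take dot products:
  L(u, v) = r_uu · N̂ = -7*sin(u)/Abs(sin(u)),
  M(u, v) = r_uv · N̂ = 0,
  N(u, v) = r_vv · N̂ = -7*sin(u)^3/Abs(sin(u)).
Evaluating at (u, v) = (4*pi/5, -2*pi/3):
  L = -7, M = 0, N = -35/8 + 7*sqrt(5)/8.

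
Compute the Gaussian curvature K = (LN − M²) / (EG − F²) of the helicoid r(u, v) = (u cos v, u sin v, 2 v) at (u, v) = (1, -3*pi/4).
K = -4/25

Coefficients of the first fundamental form: E = 1, F = 0, G = u^2 + 4.
Coefficients of the second fundamental form: L = 0, M = -2/sqrt(u^2 + 4), N = 0.
Assemble K = (LN − M²)/(EG − F²) = -4/(u^2 + 4)^2. At (u, v) = (1, -3*pi/4): K = -4/25.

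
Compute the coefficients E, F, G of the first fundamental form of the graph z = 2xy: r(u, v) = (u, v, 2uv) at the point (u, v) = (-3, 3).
E = 37;  F = -36;  G = 37

Partials: r_u = (1, 0, 2*v), r_v = (0, 1, 2*u). As functions of (u, v):
  E = r_u · r_u = 4*v^2 + 1,
  F = r_u · r_v = 4*u*v,
  G = r_v · r_v = 4*u^2 + 1.
Evaluating at (u, v) = (-3, 3): E = 37, F = -36, G = 37.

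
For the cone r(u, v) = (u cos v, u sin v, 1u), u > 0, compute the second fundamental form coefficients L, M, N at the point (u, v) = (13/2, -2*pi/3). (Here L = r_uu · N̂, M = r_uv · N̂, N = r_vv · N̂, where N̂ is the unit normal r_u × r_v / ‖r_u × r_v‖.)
L = 0;  M = 0;  N = 13*sqrt(2)/4

Compute the unit normal N̂(u, v) = (-sqrt(2)*u*cos(v)/(2*Abs(u)), -sqrt(2)*u*sin(v)/(2*Abs(u)), sqrt(2)*u/(2*Abs(u))), and the second partials r_uu, r_uv, r_vv. Take dot products:
  L(u, v) = r_uu · N̂ = 0,
  M(u, v) = r_uv · N̂ = 0,
  N(u, v) = r_vv · N̂ = sqrt(2)*u^2/(2*Abs(u)).
Evaluating at (u, v) = (13/2, -2*pi/3):
  L = 0, M = 0, N = 13*sqrt(2)/4.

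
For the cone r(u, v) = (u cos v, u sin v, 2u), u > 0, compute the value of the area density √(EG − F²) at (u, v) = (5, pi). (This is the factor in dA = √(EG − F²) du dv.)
√(EG − F²)|_{(5, pi)} = 5*sqrt(5)

E = 5, F = 0, G = u^2, so EG − F² = 5*u^2. Taking the positive square root: √(EG − F²) = sqrt(5)*Abs(u). At (u, v) = (5, pi): 5*sqrt(5).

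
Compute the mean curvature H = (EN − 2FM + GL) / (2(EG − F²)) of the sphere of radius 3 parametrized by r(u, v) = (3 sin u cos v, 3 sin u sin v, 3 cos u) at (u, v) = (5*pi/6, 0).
H = -1/3

With E = 9, F = 0, G = 9*sin(u)^2, L = -3*sin(u)/Abs(sin(u)), M = 0, N = -3*sin(u)^3/Abs(sin(u)), assemble
  H = (EN − 2FM + GL) / (2(EG − F²)) = -sin(u)/(3*Abs(sin(u))).
At (u, v) = (5*pi/6, 0): H = -1/3.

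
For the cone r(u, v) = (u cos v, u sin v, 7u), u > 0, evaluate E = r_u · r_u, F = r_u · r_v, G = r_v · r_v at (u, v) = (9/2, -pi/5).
E = 50;  F = 0;  G = 81/4

Partials: r_u = (cos(v), sin(v), 7), r_v = (-u*sin(v), u*cos(v), 0). As functions of (u, v):
  E = r_u · r_u = 50,
  F = r_u · r_v = 0,
  G = r_v · r_v = u^2.
Evaluating at (u, v) = (9/2, -pi/5): E = 50, F = 0, G = 81/4.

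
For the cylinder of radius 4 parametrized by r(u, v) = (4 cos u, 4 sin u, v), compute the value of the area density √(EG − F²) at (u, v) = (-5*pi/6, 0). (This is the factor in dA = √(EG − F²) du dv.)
√(EG − F²)|_{(-5*pi/6, 0)} = 4

E = 16, F = 0, G = 1, so EG − F² = 16. Taking the positive square root: √(EG − F²) = 4. At (u, v) = (-5*pi/6, 0): 4.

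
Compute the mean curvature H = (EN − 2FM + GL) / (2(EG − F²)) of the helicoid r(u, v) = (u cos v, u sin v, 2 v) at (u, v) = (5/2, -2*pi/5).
H = 0

With E = 1, F = 0, G = u^2 + 4, L = 0, M = -2/sqrt(u^2 + 4), N = 0, assemble
  H = (EN − 2FM + GL) / (2(EG − F²)) = 0.
At (u, v) = (5/2, -2*pi/5): H = 0.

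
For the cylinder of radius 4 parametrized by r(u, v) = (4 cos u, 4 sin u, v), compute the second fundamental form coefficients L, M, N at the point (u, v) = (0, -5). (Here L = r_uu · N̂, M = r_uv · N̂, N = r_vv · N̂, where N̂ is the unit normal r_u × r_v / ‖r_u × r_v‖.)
L = -4;  M = 0;  N = 0

Compute the unit normal N̂(u, v) = (cos(u), sin(u), 0), and the second partials r_uu, r_uv, r_vv. Take dot products:
  L(u, v) = r_uu · N̂ = -4,
  M(u, v) = r_uv · N̂ = 0,
  N(u, v) = r_vv · N̂ = 0.
Evaluating at (u, v) = (0, -5):
  L = -4, M = 0, N = 0.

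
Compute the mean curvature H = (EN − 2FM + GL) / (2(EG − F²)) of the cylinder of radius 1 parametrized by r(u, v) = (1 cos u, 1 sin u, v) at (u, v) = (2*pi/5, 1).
H = -1/2

With E = 1, F = 0, G = 1, L = -1, M = 0, N = 0, assemble
  H = (EN − 2FM + GL) / (2(EG − F²)) = -1/2.
At (u, v) = (2*pi/5, 1): H = -1/2.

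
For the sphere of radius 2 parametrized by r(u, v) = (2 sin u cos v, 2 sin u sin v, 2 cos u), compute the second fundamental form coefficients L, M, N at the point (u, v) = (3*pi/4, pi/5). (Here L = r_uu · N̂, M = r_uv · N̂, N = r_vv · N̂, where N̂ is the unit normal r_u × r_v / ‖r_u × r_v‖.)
L = -2;  M = 0;  N = -1

Compute the unit normal N̂(u, v) = (sin(u)^2*cos(v)/Abs(sin(u)), sin(u)^2*sin(v)/Abs(sin(u)), sin(2*u)/(2*Abs(sin(u)))), and the second partials r_uu, r_uv, r_vv. Take dot products:
  L(u, v) = r_uu · N̂ = -2*sin(u)/Abs(sin(u)),
  M(u, v) = r_uv · N̂ = 0,
  N(u, v) = r_vv · N̂ = -2*sin(u)^3/Abs(sin(u)).
Evaluating at (u, v) = (3*pi/4, pi/5):
  L = -2, M = 0, N = -1.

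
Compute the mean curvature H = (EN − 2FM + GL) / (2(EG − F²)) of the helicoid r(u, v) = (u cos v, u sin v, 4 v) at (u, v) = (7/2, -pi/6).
H = 0

With E = 1, F = 0, G = u^2 + 16, L = 0, M = -4/sqrt(u^2 + 16), N = 0, assemble
  H = (EN − 2FM + GL) / (2(EG − F²)) = 0.
At (u, v) = (7/2, -pi/6): H = 0.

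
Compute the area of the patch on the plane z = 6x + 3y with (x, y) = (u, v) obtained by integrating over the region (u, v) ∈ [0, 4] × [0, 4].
Area = 16*sqrt(46)

Area = ∫∫ √(EG − F²) du dv with √(EG − F²) = sqrt(46). Integrating over [0, 4] × [0, 4] gives 16*sqrt(46).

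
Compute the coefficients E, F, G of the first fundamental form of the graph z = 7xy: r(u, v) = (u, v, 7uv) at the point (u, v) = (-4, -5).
E = 1226;  F = 980;  G = 785

Partials: r_u = (1, 0, 7*v), r_v = (0, 1, 7*u). As functions of (u, v):
  E = r_u · r_u = 49*v^2 + 1,
  F = r_u · r_v = 49*u*v,
  G = r_v · r_v = 49*u^2 + 1.
Evaluating at (u, v) = (-4, -5): E = 1226, F = 980, G = 785.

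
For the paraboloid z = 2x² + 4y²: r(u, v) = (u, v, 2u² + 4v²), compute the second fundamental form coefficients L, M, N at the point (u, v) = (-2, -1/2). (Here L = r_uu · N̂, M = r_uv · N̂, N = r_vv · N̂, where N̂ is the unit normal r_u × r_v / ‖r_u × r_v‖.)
L = 4/9;  M = 0;  N = 8/9

Compute the unit normal N̂(u, v) = (-4*u/sqrt(16*u^2 + 64*v^2 + 1), -8*v/sqrt(16*u^2 + 64*v^2 + 1), 1/sqrt(16*u^2 + 64*v^2 + 1)), and the second partials r_uu, r_uv, r_vv. Take dot products:
  L(u, v) = r_uu · N̂ = 4/sqrt(16*u^2 + 64*v^2 + 1),
  M(u, v) = r_uv · N̂ = 0,
  N(u, v) = r_vv · N̂ = 8/sqrt(16*u^2 + 64*v^2 + 1).
Evaluating at (u, v) = (-2, -1/2):
  L = 4/9, M = 0, N = 8/9.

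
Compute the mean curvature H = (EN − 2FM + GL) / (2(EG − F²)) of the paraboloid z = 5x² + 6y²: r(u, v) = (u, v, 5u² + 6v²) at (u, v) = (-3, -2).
H = 8291*sqrt(1477)/2181529

With E = 100*u^2 + 1, F = 120*u*v, G = 144*v^2 + 1, L = 10/sqrt(100*u^2 + 144*v^2 + 1), M = 0, N = 12/sqrt(100*u^2 + 144*v^2 + 1), assemble
  H = (EN − 2FM + GL) / (2(EG − F²)) = (600*u^2 + 720*v^2 + 11)/(100*u^2 + 144*v^2 + 1)^(3/2).
At (u, v) = (-3, -2): H = 8291*sqrt(1477)/2181529.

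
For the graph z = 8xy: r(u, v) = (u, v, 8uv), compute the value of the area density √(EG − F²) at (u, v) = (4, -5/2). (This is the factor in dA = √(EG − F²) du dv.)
√(EG − F²)|_{(4, -5/2)} = 5*sqrt(57)

E = 64*v^2 + 1, F = 64*u*v, G = 64*u^2 + 1, so EG − F² = 64*u^2 + 64*v^2 + 1. Taking the positive square root: √(EG − F²) = sqrt(64*u^2 + 64*v^2 + 1). At (u, v) = (4, -5/2): 5*sqrt(57).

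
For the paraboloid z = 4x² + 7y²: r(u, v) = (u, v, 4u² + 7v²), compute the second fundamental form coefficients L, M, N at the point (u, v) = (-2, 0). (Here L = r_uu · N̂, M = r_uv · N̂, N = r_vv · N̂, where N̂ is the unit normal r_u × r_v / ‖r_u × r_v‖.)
L = 8*sqrt(257)/257;  M = 0;  N = 14*sqrt(257)/257

Compute the unit normal N̂(u, v) = (-8*u/sqrt(64*u^2 + 196*v^2 + 1), -14*v/sqrt(64*u^2 + 196*v^2 + 1), 1/sqrt(64*u^2 + 196*v^2 + 1)), and the second partials r_uu, r_uv, r_vv. Take dot products:
  L(u, v) = r_uu · N̂ = 8/sqrt(64*u^2 + 196*v^2 + 1),
  M(u, v) = r_uv · N̂ = 0,
  N(u, v) = r_vv · N̂ = 14/sqrt(64*u^2 + 196*v^2 + 1).
Evaluating at (u, v) = (-2, 0):
  L = 8*sqrt(257)/257, M = 0, N = 14*sqrt(257)/257.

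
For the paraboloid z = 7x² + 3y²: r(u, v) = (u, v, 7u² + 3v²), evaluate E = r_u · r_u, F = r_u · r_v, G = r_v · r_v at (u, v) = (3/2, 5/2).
E = 442;  F = 315;  G = 226

Partials: r_u = (1, 0, 14*u), r_v = (0, 1, 6*v). As functions of (u, v):
  E = r_u · r_u = 196*u^2 + 1,
  F = r_u · r_v = 84*u*v,
  G = r_v · r_v = 36*v^2 + 1.
Evaluating at (u, v) = (3/2, 5/2): E = 442, F = 315, G = 226.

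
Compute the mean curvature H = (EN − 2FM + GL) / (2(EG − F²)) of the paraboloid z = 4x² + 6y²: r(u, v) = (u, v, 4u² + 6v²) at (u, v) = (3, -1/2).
H = 3610*sqrt(613)/375769

With E = 64*u^2 + 1, F = 96*u*v, G = 144*v^2 + 1, L = 8/sqrt(64*u^2 + 144*v^2 + 1), M = 0, N = 12/sqrt(64*u^2 + 144*v^2 + 1), assemble
  H = (EN − 2FM + GL) / (2(EG − F²)) = 2*(192*u^2 + 288*v^2 + 5)/(64*u^2 + 144*v^2 + 1)^(3/2).
At (u, v) = (3, -1/2): H = 3610*sqrt(613)/375769.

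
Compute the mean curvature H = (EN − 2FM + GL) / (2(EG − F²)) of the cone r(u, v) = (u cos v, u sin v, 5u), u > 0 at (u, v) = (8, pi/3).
H = 5*sqrt(26)/416

With E = 26, F = 0, G = u^2, L = 0, M = 0, N = 5*sqrt(26)*u^2/(26*Abs(u)), assemble
  H = (EN − 2FM + GL) / (2(EG − F²)) = 5*sqrt(26)/(52*Abs(u)).
At (u, v) = (8, pi/3): H = 5*sqrt(26)/416.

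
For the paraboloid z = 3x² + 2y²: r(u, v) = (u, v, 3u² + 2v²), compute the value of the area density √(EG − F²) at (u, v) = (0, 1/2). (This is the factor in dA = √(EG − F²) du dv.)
√(EG − F²)|_{(0, 1/2)} = sqrt(5)

E = 36*u^2 + 1, F = 24*u*v, G = 16*v^2 + 1, so EG − F² = 36*u^2 + 16*v^2 + 1. Taking the positive square root: √(EG − F²) = sqrt(36*u^2 + 16*v^2 + 1). At (u, v) = (0, 1/2): sqrt(5).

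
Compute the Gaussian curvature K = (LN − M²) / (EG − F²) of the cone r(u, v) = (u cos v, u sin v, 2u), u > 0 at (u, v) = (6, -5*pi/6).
K = 0

Coefficients of the first fundamental form: E = 5, F = 0, G = u^2.
Coefficients of the second fundamental form: L = 0, M = 0, N = 2*sqrt(5)*u^2/(5*Abs(u)).
Assemble K = (LN − M²)/(EG − F²) = 0. At (u, v) = (6, -5*pi/6): K = 0.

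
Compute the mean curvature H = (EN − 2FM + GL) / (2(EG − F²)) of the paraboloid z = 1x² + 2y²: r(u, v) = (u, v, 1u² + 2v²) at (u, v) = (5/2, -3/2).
H = 89*sqrt(62)/3844

With E = 4*u^2 + 1, F = 8*u*v, G = 16*v^2 + 1, L = 2/sqrt(4*u^2 + 16*v^2 + 1), M = 0, N = 4/sqrt(4*u^2 + 16*v^2 + 1), assemble
  H = (EN − 2FM + GL) / (2(EG − F²)) = (8*u^2 + 16*v^2 + 3)/(4*u^2 + 16*v^2 + 1)^(3/2).
At (u, v) = (5/2, -3/2): H = 89*sqrt(62)/3844.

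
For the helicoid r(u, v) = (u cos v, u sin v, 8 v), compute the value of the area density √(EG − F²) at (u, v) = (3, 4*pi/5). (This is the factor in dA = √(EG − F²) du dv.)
√(EG − F²)|_{(3, 4*pi/5)} = sqrt(73)

E = 1, F = 0, G = u^2 + 64, so EG − F² = u^2 + 64. Taking the positive square root: √(EG − F²) = sqrt(u^2 + 64). At (u, v) = (3, 4*pi/5): sqrt(73).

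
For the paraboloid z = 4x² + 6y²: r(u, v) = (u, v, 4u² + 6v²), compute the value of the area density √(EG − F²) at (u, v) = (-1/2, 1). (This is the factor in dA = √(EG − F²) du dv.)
√(EG − F²)|_{(-1/2, 1)} = sqrt(161)

E = 64*u^2 + 1, F = 96*u*v, G = 144*v^2 + 1, so EG − F² = 64*u^2 + 144*v^2 + 1. Taking the positive square root: √(EG − F²) = sqrt(64*u^2 + 144*v^2 + 1). At (u, v) = (-1/2, 1): sqrt(161).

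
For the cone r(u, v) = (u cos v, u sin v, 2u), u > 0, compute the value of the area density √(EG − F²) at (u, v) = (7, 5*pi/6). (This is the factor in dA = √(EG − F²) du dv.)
√(EG − F²)|_{(7, 5*pi/6)} = 7*sqrt(5)

E = 5, F = 0, G = u^2, so EG − F² = 5*u^2. Taking the positive square root: √(EG − F²) = sqrt(5)*Abs(u). At (u, v) = (7, 5*pi/6): 7*sqrt(5).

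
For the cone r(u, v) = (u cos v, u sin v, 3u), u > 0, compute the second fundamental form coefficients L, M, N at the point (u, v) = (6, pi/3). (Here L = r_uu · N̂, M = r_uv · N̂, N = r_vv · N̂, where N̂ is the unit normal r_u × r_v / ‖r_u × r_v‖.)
L = 0;  M = 0;  N = 9*sqrt(10)/5

Compute the unit normal N̂(u, v) = (-3*sqrt(10)*u*cos(v)/(10*Abs(u)), -3*sqrt(10)*u*sin(v)/(10*Abs(u)), sqrt(10)*u/(10*Abs(u))), and the second partials r_uu, r_uv, r_vv. Take dot products:
  L(u, v) = r_uu · N̂ = 0,
  M(u, v) = r_uv · N̂ = 0,
  N(u, v) = r_vv · N̂ = 3*sqrt(10)*u^2/(10*Abs(u)).
Evaluating at (u, v) = (6, pi/3):
  L = 0, M = 0, N = 9*sqrt(10)/5.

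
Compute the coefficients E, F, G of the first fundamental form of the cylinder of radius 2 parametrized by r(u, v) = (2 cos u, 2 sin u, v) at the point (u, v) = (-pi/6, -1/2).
E = 4;  F = 0;  G = 1

Partials: r_u = (-2*sin(u), 2*cos(u), 0), r_v = (0, 0, 1). As functions of (u, v):
  E = r_u · r_u = 4,
  F = r_u · r_v = 0,
  G = r_v · r_v = 1.
Evaluating at (u, v) = (-pi/6, -1/2): E = 4, F = 0, G = 1.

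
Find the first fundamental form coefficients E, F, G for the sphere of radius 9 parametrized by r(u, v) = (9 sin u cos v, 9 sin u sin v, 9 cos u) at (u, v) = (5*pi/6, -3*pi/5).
E = 81;  F = 0;  G = 81/4

Partials: r_u = (9*cos(u)*cos(v), 9*sin(v)*cos(u), -9*sin(u)), r_v = (-9*sin(u)*sin(v), 9*sin(u)*cos(v), 0). As functions of (u, v):
  E = r_u · r_u = 81,
  F = r_u · r_v = 0,
  G = r_v · r_v = 81*sin(u)^2.
Evaluating at (u, v) = (5*pi/6, -3*pi/5): E = 81, F = 0, G = 81/4.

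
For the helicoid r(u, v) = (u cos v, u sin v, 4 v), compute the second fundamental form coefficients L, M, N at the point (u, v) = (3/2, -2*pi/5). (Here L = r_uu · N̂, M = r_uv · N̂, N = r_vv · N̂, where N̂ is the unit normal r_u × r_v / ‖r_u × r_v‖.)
L = 0;  M = -8*sqrt(73)/73;  N = 0

Compute the unit normal N̂(u, v) = (4*sin(v)/sqrt(u^2 + 16), -4*cos(v)/sqrt(u^2 + 16), u/sqrt(u^2 + 16)), and the second partials r_uu, r_uv, r_vv. Take dot products:
  L(u, v) = r_uu · N̂ = 0,
  M(u, v) = r_uv · N̂ = -4/sqrt(u^2 + 16),
  N(u, v) = r_vv · N̂ = 0.
Evaluating at (u, v) = (3/2, -2*pi/5):
  L = 0, M = -8*sqrt(73)/73, N = 0.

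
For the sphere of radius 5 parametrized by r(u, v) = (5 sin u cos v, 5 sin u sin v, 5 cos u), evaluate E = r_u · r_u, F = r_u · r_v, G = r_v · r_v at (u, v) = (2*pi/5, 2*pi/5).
E = 25;  F = 0;  G = 25*sqrt(5)/8 + 125/8

Partials: r_u = (5*cos(u)*cos(v), 5*sin(v)*cos(u), -5*sin(u)), r_v = (-5*sin(u)*sin(v), 5*sin(u)*cos(v), 0). As functions of (u, v):
  E = r_u · r_u = 25,
  F = r_u · r_v = 0,
  G = r_v · r_v = 25*sin(u)^2.
Evaluating at (u, v) = (2*pi/5, 2*pi/5): E = 25, F = 0, G = 25*sqrt(5)/8 + 125/8.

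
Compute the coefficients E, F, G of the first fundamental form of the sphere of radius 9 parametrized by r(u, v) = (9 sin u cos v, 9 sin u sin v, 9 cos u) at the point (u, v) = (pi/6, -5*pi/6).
E = 81;  F = 0;  G = 81/4

Partials: r_u = (9*cos(u)*cos(v), 9*sin(v)*cos(u), -9*sin(u)), r_v = (-9*sin(u)*sin(v), 9*sin(u)*cos(v), 0). As functions of (u, v):
  E = r_u · r_u = 81,
  F = r_u · r_v = 0,
  G = r_v · r_v = 81*sin(u)^2.
Evaluating at (u, v) = (pi/6, -5*pi/6): E = 81, F = 0, G = 81/4.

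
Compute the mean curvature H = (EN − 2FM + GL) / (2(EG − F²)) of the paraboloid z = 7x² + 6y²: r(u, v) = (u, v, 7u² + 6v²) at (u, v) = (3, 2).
H = 14629*sqrt(2341)/5480281

With E = 196*u^2 + 1, F = 168*u*v, G = 144*v^2 + 1, L = 14/sqrt(196*u^2 + 144*v^2 + 1), M = 0, N = 12/sqrt(196*u^2 + 144*v^2 + 1), assemble
  H = (EN − 2FM + GL) / (2(EG − F²)) = (1176*u^2 + 1008*v^2 + 13)/(196*u^2 + 144*v^2 + 1)^(3/2).
At (u, v) = (3, 2): H = 14629*sqrt(2341)/5480281.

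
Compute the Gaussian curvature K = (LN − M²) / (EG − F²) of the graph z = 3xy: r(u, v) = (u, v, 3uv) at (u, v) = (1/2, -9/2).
K = -36/137641

Coefficients of the first fundamental form: E = 9*v^2 + 1, F = 9*u*v, G = 9*u^2 + 1.
Coefficients of the second fundamental form: L = 0, M = 3/sqrt(9*u^2 + 9*v^2 + 1), N = 0.
Assemble K = (LN − M²)/(EG − F²) = -9/(81*u^4 + 162*u^2*v^2 + 18*u^2 + 81*v^4 + 18*v^2 + 1). At (u, v) = (1/2, -9/2): K = -36/137641.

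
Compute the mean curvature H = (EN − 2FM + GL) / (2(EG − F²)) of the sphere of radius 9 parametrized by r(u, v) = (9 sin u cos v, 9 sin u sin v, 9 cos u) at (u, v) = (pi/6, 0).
H = -1/9

With E = 81, F = 0, G = 81*sin(u)^2, L = -9*sin(u)/Abs(sin(u)), M = 0, N = -9*sin(u)^3/Abs(sin(u)), assemble
  H = (EN − 2FM + GL) / (2(EG − F²)) = -sin(u)/(9*Abs(sin(u))).
At (u, v) = (pi/6, 0): H = -1/9.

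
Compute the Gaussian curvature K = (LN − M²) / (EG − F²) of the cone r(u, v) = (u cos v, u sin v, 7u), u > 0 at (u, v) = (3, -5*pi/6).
K = 0

Coefficients of the first fundamental form: E = 50, F = 0, G = u^2.
Coefficients of the second fundamental form: L = 0, M = 0, N = 7*sqrt(2)*u^2/(10*Abs(u)).
Assemble K = (LN − M²)/(EG − F²) = 0. At (u, v) = (3, -5*pi/6): K = 0.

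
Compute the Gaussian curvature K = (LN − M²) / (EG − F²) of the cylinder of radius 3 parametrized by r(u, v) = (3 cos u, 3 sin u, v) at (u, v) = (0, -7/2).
K = 0

Coefficients of the first fundamental form: E = 9, F = 0, G = 1.
Coefficients of the second fundamental form: L = -3, M = 0, N = 0.
Assemble K = (LN − M²)/(EG − F²) = 0. At (u, v) = (0, -7/2): K = 0.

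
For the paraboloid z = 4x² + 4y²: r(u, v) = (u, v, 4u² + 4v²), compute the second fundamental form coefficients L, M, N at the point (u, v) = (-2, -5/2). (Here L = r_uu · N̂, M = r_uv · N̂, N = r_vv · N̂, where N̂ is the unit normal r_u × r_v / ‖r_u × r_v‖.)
L = 8*sqrt(73)/219;  M = 0;  N = 8*sqrt(73)/219

Compute the unit normal N̂(u, v) = (-8*u/sqrt(64*u^2 + 64*v^2 + 1), -8*v/sqrt(64*u^2 + 64*v^2 + 1), 1/sqrt(64*u^2 + 64*v^2 + 1)), and the second partials r_uu, r_uv, r_vv. Take dot products:
  L(u, v) = r_uu · N̂ = 8/sqrt(64*u^2 + 64*v^2 + 1),
  M(u, v) = r_uv · N̂ = 0,
  N(u, v) = r_vv · N̂ = 8/sqrt(64*u^2 + 64*v^2 + 1).
Evaluating at (u, v) = (-2, -5/2):
  L = 8*sqrt(73)/219, M = 0, N = 8*sqrt(73)/219.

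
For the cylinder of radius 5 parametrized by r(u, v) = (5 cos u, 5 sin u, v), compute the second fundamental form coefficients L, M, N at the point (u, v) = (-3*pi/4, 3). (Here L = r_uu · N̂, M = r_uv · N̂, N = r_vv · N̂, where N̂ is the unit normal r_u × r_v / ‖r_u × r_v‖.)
L = -5;  M = 0;  N = 0

Compute the unit normal N̂(u, v) = (cos(u), sin(u), 0), and the second partials r_uu, r_uv, r_vv. Take dot products:
  L(u, v) = r_uu · N̂ = -5,
  M(u, v) = r_uv · N̂ = 0,
  N(u, v) = r_vv · N̂ = 0.
Evaluating at (u, v) = (-3*pi/4, 3):
  L = -5, M = 0, N = 0.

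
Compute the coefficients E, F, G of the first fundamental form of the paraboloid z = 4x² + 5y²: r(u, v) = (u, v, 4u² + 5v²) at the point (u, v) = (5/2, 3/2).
E = 401;  F = 300;  G = 226

Partials: r_u = (1, 0, 8*u), r_v = (0, 1, 10*v). As functions of (u, v):
  E = r_u · r_u = 64*u^2 + 1,
  F = r_u · r_v = 80*u*v,
  G = r_v · r_v = 100*v^2 + 1.
Evaluating at (u, v) = (5/2, 3/2): E = 401, F = 300, G = 226.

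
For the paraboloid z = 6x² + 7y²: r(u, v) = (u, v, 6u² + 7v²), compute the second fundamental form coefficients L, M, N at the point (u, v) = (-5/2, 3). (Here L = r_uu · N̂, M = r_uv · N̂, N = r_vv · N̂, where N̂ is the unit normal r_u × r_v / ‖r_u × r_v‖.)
L = 12*sqrt(2665)/2665;  M = 0;  N = 14*sqrt(2665)/2665

Compute the unit normal N̂(u, v) = (-12*u/sqrt(144*u^2 + 196*v^2 + 1), -14*v/sqrt(144*u^2 + 196*v^2 + 1), 1/sqrt(144*u^2 + 196*v^2 + 1)), and the second partials r_uu, r_uv, r_vv. Take dot products:
  L(u, v) = r_uu · N̂ = 12/sqrt(144*u^2 + 196*v^2 + 1),
  M(u, v) = r_uv · N̂ = 0,
  N(u, v) = r_vv · N̂ = 14/sqrt(144*u^2 + 196*v^2 + 1).
Evaluating at (u, v) = (-5/2, 3):
  L = 12*sqrt(2665)/2665, M = 0, N = 14*sqrt(2665)/2665.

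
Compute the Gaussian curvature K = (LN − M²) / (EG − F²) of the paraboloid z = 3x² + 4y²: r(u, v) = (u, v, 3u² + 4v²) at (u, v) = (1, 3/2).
K = 48/32761

Coefficients of the first fundamental form: E = 36*u^2 + 1, F = 48*u*v, G = 64*v^2 + 1.
Coefficients of the second fundamental form: L = 6/sqrt(36*u^2 + 64*v^2 + 1), M = 0, N = 8/sqrt(36*u^2 + 64*v^2 + 1).
Assemble K = (LN − M²)/(EG − F²) = 48/(1296*u^4 + 4608*u^2*v^2 + 72*u^2 + 4096*v^4 + 128*v^2 + 1). At (u, v) = (1, 3/2): K = 48/32761.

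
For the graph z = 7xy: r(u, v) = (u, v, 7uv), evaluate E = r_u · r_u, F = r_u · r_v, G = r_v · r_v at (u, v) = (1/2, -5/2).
E = 1229/4;  F = -245/4;  G = 53/4

Partials: r_u = (1, 0, 7*v), r_v = (0, 1, 7*u). As functions of (u, v):
  E = r_u · r_u = 49*v^2 + 1,
  F = r_u · r_v = 49*u*v,
  G = r_v · r_v = 49*u^2 + 1.
Evaluating at (u, v) = (1/2, -5/2): E = 1229/4, F = -245/4, G = 53/4.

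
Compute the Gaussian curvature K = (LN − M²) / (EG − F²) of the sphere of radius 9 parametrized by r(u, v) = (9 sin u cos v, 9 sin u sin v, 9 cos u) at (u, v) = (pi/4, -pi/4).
K = 1/81

Coefficients of the first fundamental form: E = 81, F = 0, G = 81*sin(u)^2.
Coefficients of the second fundamental form: L = -9*sin(u)/Abs(sin(u)), M = 0, N = -9*sin(u)^3/Abs(sin(u)).
Assemble K = (LN − M²)/(EG − F²) = 1/81. At (u, v) = (pi/4, -pi/4): K = 1/81.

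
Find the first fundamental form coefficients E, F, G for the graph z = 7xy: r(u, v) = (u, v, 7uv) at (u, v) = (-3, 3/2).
E = 445/4;  F = -441/2;  G = 442

Partials: r_u = (1, 0, 7*v), r_v = (0, 1, 7*u). As functions of (u, v):
  E = r_u · r_u = 49*v^2 + 1,
  F = r_u · r_v = 49*u*v,
  G = r_v · r_v = 49*u^2 + 1.
Evaluating at (u, v) = (-3, 3/2): E = 445/4, F = -441/2, G = 442.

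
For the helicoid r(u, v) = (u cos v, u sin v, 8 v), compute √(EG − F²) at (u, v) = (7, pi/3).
√(EG − F²)|_{(7, pi/3)} = sqrt(113)

E = 1, F = 0, G = u^2 + 64; EG − F² = u^2 + 64; √(EG − F²) = sqrt(u^2 + 64). At the given point: sqrt(113).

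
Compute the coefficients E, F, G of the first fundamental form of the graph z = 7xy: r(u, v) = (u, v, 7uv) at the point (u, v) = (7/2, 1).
E = 50;  F = 343/2;  G = 2405/4

Partials: r_u = (1, 0, 7*v), r_v = (0, 1, 7*u). As functions of (u, v):
  E = r_u · r_u = 49*v^2 + 1,
  F = r_u · r_v = 49*u*v,
  G = r_v · r_v = 49*u^2 + 1.
Evaluating at (u, v) = (7/2, 1): E = 50, F = 343/2, G = 2405/4.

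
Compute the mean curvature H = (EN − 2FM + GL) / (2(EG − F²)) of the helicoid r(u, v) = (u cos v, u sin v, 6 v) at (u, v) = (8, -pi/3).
H = 0

With E = 1, F = 0, G = u^2 + 36, L = 0, M = -6/sqrt(u^2 + 36), N = 0, assemble
  H = (EN − 2FM + GL) / (2(EG − F²)) = 0.
At (u, v) = (8, -pi/3): H = 0.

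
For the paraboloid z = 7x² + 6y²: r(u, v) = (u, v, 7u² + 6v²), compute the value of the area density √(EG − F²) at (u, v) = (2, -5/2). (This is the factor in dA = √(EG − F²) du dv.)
√(EG − F²)|_{(2, -5/2)} = sqrt(1685)

E = 196*u^2 + 1, F = 168*u*v, G = 144*v^2 + 1, so EG − F² = 196*u^2 + 144*v^2 + 1. Taking the positive square root: √(EG − F²) = sqrt(196*u^2 + 144*v^2 + 1). At (u, v) = (2, -5/2): sqrt(1685).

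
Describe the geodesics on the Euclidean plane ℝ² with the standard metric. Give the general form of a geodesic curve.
Geodesics on the plane are straight lines (in the standard parametrization, α(t) = p + t · v with p, v ∈ ℝ²).

The geodesic equation on the plane reduces to α̈ = 0 (Christoffel symbols vanish in Cartesian coordinates), so α(t) = p + t · v. Geodesics are exactly straight lines.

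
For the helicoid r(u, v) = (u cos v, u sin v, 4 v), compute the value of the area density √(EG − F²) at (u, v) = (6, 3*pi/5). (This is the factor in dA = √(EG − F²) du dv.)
√(EG − F²)|_{(6, 3*pi/5)} = 2*sqrt(13)

E = 1, F = 0, G = u^2 + 16, so EG − F² = u^2 + 16. Taking the positive square root: √(EG − F²) = sqrt(u^2 + 16). At (u, v) = (6, 3*pi/5): 2*sqrt(13).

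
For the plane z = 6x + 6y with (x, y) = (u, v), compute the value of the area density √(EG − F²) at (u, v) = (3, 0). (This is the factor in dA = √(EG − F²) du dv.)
√(EG − F²)|_{(3, 0)} = sqrt(73)

E = 37, F = 36, G = 37, so EG − F² = 73. Taking the positive square root: √(EG − F²) = sqrt(73). At (u, v) = (3, 0): sqrt(73).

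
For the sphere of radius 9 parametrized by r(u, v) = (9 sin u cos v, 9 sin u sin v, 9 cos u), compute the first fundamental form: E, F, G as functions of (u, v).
E = 81;  F = 0;  G = 81*sin(u)^2

Compute partials: r_u = (9*cos(u)*cos(v), 9*sin(v)*cos(u), -9*sin(u)), r_v = (-9*sin(u)*sin(v), 9*sin(u)*cos(v), 0). Then
  E = r_u · r_u = 81,
  F = r_u · r_v = 0,
  G = r_v · r_v = 81*sin(u)^2.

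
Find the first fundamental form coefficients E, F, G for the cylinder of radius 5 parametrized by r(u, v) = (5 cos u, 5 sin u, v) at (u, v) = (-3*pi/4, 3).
E = 25;  F = 0;  G = 1

Partials: r_u = (-5*sin(u), 5*cos(u), 0), r_v = (0, 0, 1). As functions of (u, v):
  E = r_u · r_u = 25,
  F = r_u · r_v = 0,
  G = r_v · r_v = 1.
Evaluating at (u, v) = (-3*pi/4, 3): E = 25, F = 0, G = 1.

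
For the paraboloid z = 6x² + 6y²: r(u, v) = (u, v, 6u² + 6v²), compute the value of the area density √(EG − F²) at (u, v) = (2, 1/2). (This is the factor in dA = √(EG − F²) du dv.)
√(EG − F²)|_{(2, 1/2)} = sqrt(613)

E = 144*u^2 + 1, F = 144*u*v, G = 144*v^2 + 1, so EG − F² = 144*u^2 + 144*v^2 + 1. Taking the positive square root: √(EG − F²) = sqrt(144*u^2 + 144*v^2 + 1). At (u, v) = (2, 1/2): sqrt(613).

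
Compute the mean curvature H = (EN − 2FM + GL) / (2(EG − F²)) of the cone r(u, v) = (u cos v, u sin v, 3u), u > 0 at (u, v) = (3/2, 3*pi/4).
H = sqrt(10)/10

With E = 10, F = 0, G = u^2, L = 0, M = 0, N = 3*sqrt(10)*u^2/(10*Abs(u)), assemble
  H = (EN − 2FM + GL) / (2(EG − F²)) = 3*sqrt(10)/(20*Abs(u)).
At (u, v) = (3/2, 3*pi/4): H = sqrt(10)/10.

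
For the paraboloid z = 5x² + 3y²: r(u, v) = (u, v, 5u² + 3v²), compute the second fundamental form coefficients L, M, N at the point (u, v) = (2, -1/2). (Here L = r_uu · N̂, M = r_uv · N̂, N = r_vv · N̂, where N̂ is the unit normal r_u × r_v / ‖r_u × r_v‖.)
L = sqrt(410)/41;  M = 0;  N = 3*sqrt(410)/205

Compute the unit normal N̂(u, v) = (-10*u/sqrt(100*u^2 + 36*v^2 + 1), -6*v/sqrt(100*u^2 + 36*v^2 + 1), 1/sqrt(100*u^2 + 36*v^2 + 1)), and the second partials r_uu, r_uv, r_vv. Take dot products:
  L(u, v) = r_uu · N̂ = 10/sqrt(100*u^2 + 36*v^2 + 1),
  M(u, v) = r_uv · N̂ = 0,
  N(u, v) = r_vv · N̂ = 6/sqrt(100*u^2 + 36*v^2 + 1).
Evaluating at (u, v) = (2, -1/2):
  L = sqrt(410)/41, M = 0, N = 3*sqrt(410)/205.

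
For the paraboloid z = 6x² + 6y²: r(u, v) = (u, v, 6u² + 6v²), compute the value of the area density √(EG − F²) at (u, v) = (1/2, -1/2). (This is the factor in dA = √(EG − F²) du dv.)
√(EG − F²)|_{(1/2, -1/2)} = sqrt(73)

E = 144*u^2 + 1, F = 144*u*v, G = 144*v^2 + 1, so EG − F² = 144*u^2 + 144*v^2 + 1. Taking the positive square root: √(EG − F²) = sqrt(144*u^2 + 144*v^2 + 1). At (u, v) = (1/2, -1/2): sqrt(73).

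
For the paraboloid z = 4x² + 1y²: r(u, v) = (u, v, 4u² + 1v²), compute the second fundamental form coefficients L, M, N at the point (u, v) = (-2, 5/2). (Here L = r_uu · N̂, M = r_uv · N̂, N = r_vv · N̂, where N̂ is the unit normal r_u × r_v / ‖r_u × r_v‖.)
L = 4*sqrt(282)/141;  M = 0;  N = sqrt(282)/141

Compute the unit normal N̂(u, v) = (-8*u/sqrt(64*u^2 + 4*v^2 + 1), -2*v/sqrt(64*u^2 + 4*v^2 + 1), 1/sqrt(64*u^2 + 4*v^2 + 1)), and the second partials r_uu, r_uv, r_vv. Take dot products:
  L(u, v) = r_uu · N̂ = 8/sqrt(64*u^2 + 4*v^2 + 1),
  M(u, v) = r_uv · N̂ = 0,
  N(u, v) = r_vv · N̂ = 2/sqrt(64*u^2 + 4*v^2 + 1).
Evaluating at (u, v) = (-2, 5/2):
  L = 4*sqrt(282)/141, M = 0, N = sqrt(282)/141.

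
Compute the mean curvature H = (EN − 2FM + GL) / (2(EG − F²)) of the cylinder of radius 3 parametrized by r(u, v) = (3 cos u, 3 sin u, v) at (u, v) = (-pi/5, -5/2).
H = -1/6

With E = 9, F = 0, G = 1, L = -3, M = 0, N = 0, assemble
  H = (EN − 2FM + GL) / (2(EG − F²)) = -1/6.
At (u, v) = (-pi/5, -5/2): H = -1/6.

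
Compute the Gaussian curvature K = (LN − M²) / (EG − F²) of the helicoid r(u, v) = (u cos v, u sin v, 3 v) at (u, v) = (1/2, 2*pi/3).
K = -144/1369

Coefficients of the first fundamental form: E = 1, F = 0, G = u^2 + 9.
Coefficients of the second fundamental form: L = 0, M = -3/sqrt(u^2 + 9), N = 0.
Assemble K = (LN − M²)/(EG − F²) = -9/(u^2 + 9)^2. At (u, v) = (1/2, 2*pi/3): K = -144/1369.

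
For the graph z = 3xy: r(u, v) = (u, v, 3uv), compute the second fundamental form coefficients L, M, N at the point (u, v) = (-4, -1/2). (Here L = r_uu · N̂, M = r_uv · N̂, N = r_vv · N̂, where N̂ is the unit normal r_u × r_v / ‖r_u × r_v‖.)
L = 0;  M = 6*sqrt(589)/589;  N = 0

Compute the unit normal N̂(u, v) = (-3*v/sqrt(9*u^2 + 9*v^2 + 1), -3*u/sqrt(9*u^2 + 9*v^2 + 1), 1/sqrt(9*u^2 + 9*v^2 + 1)), and the second partials r_uu, r_uv, r_vv. Take dot products:
  L(u, v) = r_uu · N̂ = 0,
  M(u, v) = r_uv · N̂ = 3/sqrt(9*u^2 + 9*v^2 + 1),
  N(u, v) = r_vv · N̂ = 0.
Evaluating at (u, v) = (-4, -1/2):
  L = 0, M = 6*sqrt(589)/589, N = 0.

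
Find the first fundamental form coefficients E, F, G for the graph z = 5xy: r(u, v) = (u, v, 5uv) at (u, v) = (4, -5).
E = 626;  F = -500;  G = 401

Partials: r_u = (1, 0, 5*v), r_v = (0, 1, 5*u). As functions of (u, v):
  E = r_u · r_u = 25*v^2 + 1,
  F = r_u · r_v = 25*u*v,
  G = r_v · r_v = 25*u^2 + 1.
Evaluating at (u, v) = (4, -5): E = 626, F = -500, G = 401.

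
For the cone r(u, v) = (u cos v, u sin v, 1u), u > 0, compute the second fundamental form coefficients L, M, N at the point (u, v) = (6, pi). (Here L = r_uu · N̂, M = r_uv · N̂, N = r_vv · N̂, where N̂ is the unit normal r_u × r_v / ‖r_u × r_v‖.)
L = 0;  M = 0;  N = 3*sqrt(2)

Compute the unit normal N̂(u, v) = (-sqrt(2)*u*cos(v)/(2*Abs(u)), -sqrt(2)*u*sin(v)/(2*Abs(u)), sqrt(2)*u/(2*Abs(u))), and the second partials r_uu, r_uv, r_vv. Take dot products:
  L(u, v) = r_uu · N̂ = 0,
  M(u, v) = r_uv · N̂ = 0,
  N(u, v) = r_vv · N̂ = sqrt(2)*u^2/(2*Abs(u)).
Evaluating at (u, v) = (6, pi):
  L = 0, M = 0, N = 3*sqrt(2).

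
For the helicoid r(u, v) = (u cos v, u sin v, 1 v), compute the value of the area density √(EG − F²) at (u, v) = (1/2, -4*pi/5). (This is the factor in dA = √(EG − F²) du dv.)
√(EG − F²)|_{(1/2, -4*pi/5)} = sqrt(5)/2

E = 1, F = 0, G = u^2 + 1, so EG − F² = u^2 + 1. Taking the positive square root: √(EG − F²) = sqrt(u^2 + 1). At (u, v) = (1/2, -4*pi/5): sqrt(5)/2.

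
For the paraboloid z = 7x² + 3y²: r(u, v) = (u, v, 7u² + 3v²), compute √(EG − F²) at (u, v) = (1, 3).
√(EG − F²)|_{(1, 3)} = sqrt(521)

E = 196*u^2 + 1, F = 84*u*v, G = 36*v^2 + 1; EG − F² = 196*u^2 + 36*v^2 + 1; √(EG − F²) = sqrt(196*u^2 + 36*v^2 + 1). At the given point: sqrt(521).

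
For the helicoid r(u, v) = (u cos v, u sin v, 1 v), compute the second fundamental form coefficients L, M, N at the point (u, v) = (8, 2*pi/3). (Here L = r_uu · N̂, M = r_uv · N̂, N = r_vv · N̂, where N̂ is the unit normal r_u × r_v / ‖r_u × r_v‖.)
L = 0;  M = -sqrt(65)/65;  N = 0

Compute the unit normal N̂(u, v) = (sin(v)/sqrt(u^2 + 1), -cos(v)/sqrt(u^2 + 1), u/sqrt(u^2 + 1)), and the second partials r_uu, r_uv, r_vv. Take dot products:
  L(u, v) = r_uu · N̂ = 0,
  M(u, v) = r_uv · N̂ = -1/sqrt(u^2 + 1),
  N(u, v) = r_vv · N̂ = 0.
Evaluating at (u, v) = (8, 2*pi/3):
  L = 0, M = -sqrt(65)/65, N = 0.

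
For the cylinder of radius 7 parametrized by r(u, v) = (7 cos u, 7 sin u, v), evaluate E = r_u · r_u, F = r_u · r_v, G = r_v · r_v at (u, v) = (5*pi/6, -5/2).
E = 49;  F = 0;  G = 1

Partials: r_u = (-7*sin(u), 7*cos(u), 0), r_v = (0, 0, 1). As functions of (u, v):
  E = r_u · r_u = 49,
  F = r_u · r_v = 0,
  G = r_v · r_v = 1.
Evaluating at (u, v) = (5*pi/6, -5/2): E = 49, F = 0, G = 1.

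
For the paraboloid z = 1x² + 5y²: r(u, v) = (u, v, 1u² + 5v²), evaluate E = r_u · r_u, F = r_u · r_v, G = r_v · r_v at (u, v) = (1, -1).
E = 5;  F = -20;  G = 101

Partials: r_u = (1, 0, 2*u), r_v = (0, 1, 10*v). As functions of (u, v):
  E = r_u · r_u = 4*u^2 + 1,
  F = r_u · r_v = 20*u*v,
  G = r_v · r_v = 100*v^2 + 1.
Evaluating at (u, v) = (1, -1): E = 5, F = -20, G = 101.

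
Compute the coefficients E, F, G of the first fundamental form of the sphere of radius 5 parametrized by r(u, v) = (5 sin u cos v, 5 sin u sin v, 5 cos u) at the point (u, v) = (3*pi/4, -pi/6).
E = 25;  F = 0;  G = 25/2

Partials: r_u = (5*cos(u)*cos(v), 5*sin(v)*cos(u), -5*sin(u)), r_v = (-5*sin(u)*sin(v), 5*sin(u)*cos(v), 0). As functions of (u, v):
  E = r_u · r_u = 25,
  F = r_u · r_v = 0,
  G = r_v · r_v = 25*sin(u)^2.
Evaluating at (u, v) = (3*pi/4, -pi/6): E = 25, F = 0, G = 25/2.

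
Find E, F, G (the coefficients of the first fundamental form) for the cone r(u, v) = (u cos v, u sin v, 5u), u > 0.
E = 26;  F = 0;  G = u^2

Compute partials: r_u = (cos(v), sin(v), 5), r_v = (-u*sin(v), u*cos(v), 0). Then
  E = r_u · r_u = 26,
  F = r_u · r_v = 0,
  G = r_v · r_v = u^2.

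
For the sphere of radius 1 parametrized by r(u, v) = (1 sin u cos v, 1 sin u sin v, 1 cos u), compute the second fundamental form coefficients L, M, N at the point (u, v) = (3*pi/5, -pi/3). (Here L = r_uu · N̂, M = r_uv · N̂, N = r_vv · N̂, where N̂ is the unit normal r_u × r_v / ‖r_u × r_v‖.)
L = -1;  M = 0;  N = -5/8 - sqrt(5)/8

Compute the unit normal N̂(u, v) = (sin(u)^2*cos(v)/Abs(sin(u)), sin(u)^2*sin(v)/Abs(sin(u)), sin(2*u)/(2*Abs(sin(u)))), and the second partials r_uu, r_uv, r_vv. Take dot products:
  L(u, v) = r_uu · N̂ = -sin(u)/Abs(sin(u)),
  M(u, v) = r_uv · N̂ = 0,
  N(u, v) = r_vv · N̂ = -sin(u)^3/Abs(sin(u)).
Evaluating at (u, v) = (3*pi/5, -pi/3):
  L = -1, M = 0, N = -5/8 - sqrt(5)/8.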